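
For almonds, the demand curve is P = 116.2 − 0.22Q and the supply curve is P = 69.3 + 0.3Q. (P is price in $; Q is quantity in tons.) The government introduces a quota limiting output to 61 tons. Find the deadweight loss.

$221.57

Competitive equilibrium: 116.2 − 0.22Q = 69.3 + 0.3Q → Q* = 90.1923, P* = 96.3577.
At Q = 61: demand price = 116.2 − 0.22·61 = 102.78; supply price = 69.3 + 0.3·61 = 87.6.
ΔQ = 90.1923 − 61 = 29.1923; wedge = 102.78 − 87.6 = 15.18.
Deadweight loss = ½ × 29.1923 × 15.18 = $221.57.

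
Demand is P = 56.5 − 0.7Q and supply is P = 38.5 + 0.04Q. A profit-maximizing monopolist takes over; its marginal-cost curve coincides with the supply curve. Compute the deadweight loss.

Competitive equilibrium: 56.5 − 0.7Q = 38.5 + 0.04Q → Q* = 24.3243, P* = 39.473.
Marginal revenue: MR = 56.5 − 1.4Q. Set MR = MC: 56.5 − 1.4Q = 38.5 + 0.04Q → Q_m = 12.5.
Price P_m = 56.5 − 0.7·12.5 = 47.75; MC(Q_m) = 38.5 + 0.04·12.5 = 39.
Competitive Q* = 24.3243, so ΔQ = 11.8243; wedge = 47.75 − 39 = 8.75.
Welfare loss = ½ × 11.8243 × 8.75 = 51.73.

51.73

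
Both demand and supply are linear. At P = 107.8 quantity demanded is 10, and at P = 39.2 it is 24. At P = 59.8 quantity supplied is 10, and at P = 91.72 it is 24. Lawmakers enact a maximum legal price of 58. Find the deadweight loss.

Demand slope = (39.2 − 107.8)/(24 − 10) = −4.9, so P = 156.8 − 4.9Q.
Supply slope = (91.72 − 59.8)/(24 − 10) = 2.28, so P = 37 + 2.28Q.
Competitive equilibrium: 156.8 − 4.9Q = 37 + 2.28Q → Q* = 16.6852, P* = 75.0423.
At the ceiling P = 58, quantity supplied = (58 − 37)/2.28 = 9.2105.
Willingness to pay at Q' = 9.2105: 156.8 − 4.9·9.2105 = 111.6686.
ΔQ = 16.6852 − 9.2105 = 7.4747; wedge = 111.6686 − 58 = 53.6686.
The triangle = ½ × 7.4747 × 53.6686 = 200.58.

200.58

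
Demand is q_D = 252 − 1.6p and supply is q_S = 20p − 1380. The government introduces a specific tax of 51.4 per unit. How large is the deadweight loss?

In inverse form: demand p = 157.5 − 0.625q, supply p = 69 + 0.05q.
Competitive equilibrium: 157.5 − 0.625q = 69 + 0.05q → q* = 131.1111, p* = 75.5556.
With the tax, the buyer price exceeds the seller price by 51.4: (157.5 − 0.625q) − (69 + 0.05q) = 51.4 → q' = 54.963.
Δq = 131.1111 − 54.963 = 76.1481; the wedge equals the tax, 51.4.
The triangle = ½ × 76.1481 × 51.4 = 1957.01.

1957.01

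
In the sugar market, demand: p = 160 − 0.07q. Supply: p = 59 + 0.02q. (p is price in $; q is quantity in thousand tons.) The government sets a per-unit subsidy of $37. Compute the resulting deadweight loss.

Competitive equilibrium: 160 − 0.07q = 59 + 0.02q → q* = 1122.2222, p* = 81.4444.
The subsidy lowers effective supply by 37: p = 22 + 0.02q.
New quantity: 160 − 0.07q = 22 + 0.02q → q' = 1533.3333.
Overproduction Δq = 1533.3333 − 1122.2222 = 411.1111; wedge = subsidy = 37.
The triangle = ½ × 411.1111 × 37 = $7605.56 thousand.

$7605.56 thousand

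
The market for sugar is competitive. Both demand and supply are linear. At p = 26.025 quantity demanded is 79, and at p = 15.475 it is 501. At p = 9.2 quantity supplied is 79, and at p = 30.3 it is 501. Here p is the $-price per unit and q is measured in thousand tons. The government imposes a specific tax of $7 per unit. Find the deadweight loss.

Demand slope = (15.475 − 26.025)/(501 − 79) = −0.025, so p = 28 − 0.025q.
Supply slope = (30.3 − 9.2)/(501 − 79) = 0.05, so p = 5.25 + 0.05q.
Competitive equilibrium: 28 − 0.025q = 5.25 + 0.05q → q* = 303.3333, p* = 20.4167.
With the tax, the buyer price exceeds the seller price by 7: (28 − 0.025q) − (5.25 + 0.05q) = 7 → q' = 210.
Δq = 303.3333 − 210 = 93.3333; the wedge equals the tax, 7.
Deadweight loss = ½ × 93.3333 × 7 = $326.67 thousand.

$326.67 thousand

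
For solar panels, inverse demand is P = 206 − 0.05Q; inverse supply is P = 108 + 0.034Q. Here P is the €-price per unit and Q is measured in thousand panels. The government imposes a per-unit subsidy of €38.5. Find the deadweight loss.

Competitive equilibrium: 206 − 0.05Q = 108 + 0.034Q → Q* = 1166.6667, P* = 147.6667.
The subsidy lowers effective supply by 38.5: P = 69.5 + 0.034Q.
New quantity: 206 − 0.05Q = 69.5 + 0.034Q → Q' = 1625.
Overproduction ΔQ = 1625 − 1166.6667 = 458.3333; wedge = subsidy = 38.5.
The triangle = ½ × 458.3333 × 38.5 = €8822.92 thousand.

€8822.92 thousand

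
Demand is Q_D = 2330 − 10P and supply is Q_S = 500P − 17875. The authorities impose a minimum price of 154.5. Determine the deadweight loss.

In inverse form: demand P = 233 − 0.1Q, supply P = 35.75 + 0.002Q.
Competitive equilibrium: 233 − 0.1Q = 35.75 + 0.002Q → Q* = 1933.8235, P* = 39.6176.
At the floor P = 154.5, quantity demanded = (233 − 154.5)/0.1 = 785.
Sellers' marginal cost at Q' = 785: 35.75 + 0.002·785 = 37.32.
ΔQ = 1933.8235 − 785 = 1148.8235; wedge = 154.5 − 37.32 = 117.18.
Deadweight loss = ½ × 1148.8235 × 117.18 = 67309.57.

67309.57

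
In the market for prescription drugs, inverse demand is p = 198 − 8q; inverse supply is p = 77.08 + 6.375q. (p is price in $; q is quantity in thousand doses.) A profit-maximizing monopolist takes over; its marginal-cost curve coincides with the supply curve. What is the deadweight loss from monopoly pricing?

$65.01 thousand

Competitive equilibrium: 198 − 8q = 77.08 + 6.375q → q* = 8.41183, p* = 130.70539.
Marginal revenue: MR = 198 − 16q. Set MR = MC: 198 − 16q = 77.08 + 6.375q → q_m = 5.40425.
Price p_m = 198 − 8·5.40425 = 154.766; MC(q_m) = 77.08 + 6.375·5.40425 = 111.53209.
Competitive q* = 8.41183, so Δq = 3.00758; wedge = 154.766 − 111.53209 = 43.23391.
Deadweight loss = ½ × 3.00758 × 43.23391 = $65.01 thousand.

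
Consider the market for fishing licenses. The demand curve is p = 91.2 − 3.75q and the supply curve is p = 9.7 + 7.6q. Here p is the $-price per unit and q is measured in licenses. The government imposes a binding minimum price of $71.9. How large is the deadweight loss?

Competitive equilibrium: 91.2 − 3.75q = 9.7 + 7.6q → q* = 7.1806, p* = 64.2727.
At the floor p = 71.9, quantity demanded = (91.2 − 71.9)/3.75 = 5.1467.
Sellers' marginal cost at q' = 5.1467: 9.7 + 7.6·5.1467 = 48.8149.
Δq = 7.1806 − 5.1467 = 2.0339; wedge = 71.9 − 48.8149 = 23.0851.
Welfare loss = ½ × 2.0339 × 23.0851 = $23.48.

$23.48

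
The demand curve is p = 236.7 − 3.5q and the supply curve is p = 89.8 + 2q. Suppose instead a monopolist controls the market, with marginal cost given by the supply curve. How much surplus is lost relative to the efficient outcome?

Competitive equilibrium: 236.7 − 3.5q = 89.8 + 2q → q* = 26.7091, p* = 143.2182.
Marginal revenue: MR = 236.7 − 7q. Set MR = MC: 236.7 − 7q = 89.8 + 2q → q_m = 16.3222.
Price p_m = 236.7 − 3.5·16.3222 = 179.5723; MC(q_m) = 89.8 + 2·16.3222 = 122.4444.
Competitive q* = 26.7091, so Δq = 10.3869; wedge = 179.5723 − 122.4444 = 57.1279.
Deadweight loss = ½ × 10.3869 × 57.1279 = 296.69.

296.69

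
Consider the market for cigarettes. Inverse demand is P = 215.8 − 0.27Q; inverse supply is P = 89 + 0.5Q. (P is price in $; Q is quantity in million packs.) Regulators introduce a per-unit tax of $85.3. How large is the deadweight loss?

Competitive equilibrium: 215.8 − 0.27Q = 89 + 0.5Q → Q* = 164.6753, P* = 171.3377.
With the tax, the buyer price exceeds the seller price by 85.3: (215.8 − 0.27Q) − (89 + 0.5Q) = 85.3 → Q' = 53.8961.
ΔQ = 164.6753 − 53.8961 = 110.7792; the wedge equals the tax, 85.3.
DWL = ½ × 110.7792 × 85.3 = $4724.73 million.

$4724.73 million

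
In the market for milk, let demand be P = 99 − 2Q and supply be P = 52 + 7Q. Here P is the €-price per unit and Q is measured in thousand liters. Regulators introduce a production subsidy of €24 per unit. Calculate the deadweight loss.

Competitive equilibrium: 99 − 2Q = 52 + 7Q → Q* = 5.2222, P* = 88.5556.
The subsidy lowers effective supply by 24: P = 28 + 7Q.
New quantity: 99 − 2Q = 28 + 7Q → Q' = 7.8889.
Overproduction ΔQ = 7.8889 − 5.2222 = 2.6667; wedge = subsidy = 24.
DWL = ½ × 2.6667 × 24 = €32 thousand.

€32 thousand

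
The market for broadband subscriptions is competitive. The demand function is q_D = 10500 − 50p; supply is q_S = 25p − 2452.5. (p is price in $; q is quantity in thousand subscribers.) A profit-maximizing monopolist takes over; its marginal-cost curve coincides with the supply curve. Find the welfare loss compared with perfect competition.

In inverse form: demand p = 210 − 0.02q, supply p = 98.1 + 0.04q.
Competitive equilibrium: 210 − 0.02q = 98.1 + 0.04q → q* = 1865, p* = 172.7.
Marginal revenue: MR = 210 − 0.04q. Set MR = MC: 210 − 0.04q = 98.1 + 0.04q → q_m = 1398.75.
Price p_m = 210 − 0.02·1398.75 = 182.025; MC(q_m) = 98.1 + 0.04·1398.75 = 154.05.
Competitive q* = 1865, so Δq = 466.25; wedge = 182.025 − 154.05 = 27.975.
Deadweight loss = ½ × 466.25 × 27.975 = $6521.67 thousand.

$6521.67 thousand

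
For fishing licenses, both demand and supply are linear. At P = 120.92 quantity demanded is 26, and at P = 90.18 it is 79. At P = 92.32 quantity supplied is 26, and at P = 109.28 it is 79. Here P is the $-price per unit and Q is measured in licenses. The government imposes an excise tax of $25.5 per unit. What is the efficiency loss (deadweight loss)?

Demand slope = (90.18 − 120.92)/(79 − 26) = −0.58, so P = 136 − 0.58Q.
Supply slope = (109.28 − 92.32)/(79 − 26) = 0.32, so P = 84 + 0.32Q.
Competitive equilibrium: 136 − 0.58Q = 84 + 0.32Q → Q* = 57.7778, P* = 102.4889.
With the tax, the buyer price exceeds the seller price by 25.5: (136 − 0.58Q) − (84 + 0.32Q) = 25.5 → Q' = 29.4444.
ΔQ = 57.7778 − 29.4444 = 28.3334; the wedge equals the tax, 25.5.
DWL = ½ × 28.3334 × 25.5 = $361.25.

$361.25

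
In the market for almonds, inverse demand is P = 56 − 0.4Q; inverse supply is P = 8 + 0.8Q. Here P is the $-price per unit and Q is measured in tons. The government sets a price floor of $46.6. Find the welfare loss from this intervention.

$163.35

Competitive equilibrium: 56 − 0.4Q = 8 + 0.8Q → Q* = 40, P* = 40.
At the floor P = 46.6, quantity demanded = (56 − 46.6)/0.4 = 23.5.
Sellers' marginal cost at Q' = 23.5: 8 + 0.8·23.5 = 26.8.
ΔQ = 40 − 23.5 = 16.5; wedge = 46.6 − 26.8 = 19.8.
DWL = ½ × 16.5 × 19.8 = $163.35.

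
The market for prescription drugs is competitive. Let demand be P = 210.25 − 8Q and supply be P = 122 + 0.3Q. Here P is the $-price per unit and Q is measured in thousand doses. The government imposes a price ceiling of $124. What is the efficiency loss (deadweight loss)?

$65.27 thousand

Competitive equilibrium: 210.25 − 8Q = 122 + 0.3Q → Q* = 10.6325, P* = 125.1898.
At the ceiling P = 124, quantity supplied = (124 − 122)/0.3 = 6.6667.
Willingness to pay at Q' = 6.6667: 210.25 − 8·6.6667 = 156.9164.
ΔQ = 10.6325 − 6.6667 = 3.9658; wedge = 156.9164 − 124 = 32.9164.
DWL = ½ × 3.9658 × 32.9164 = $65.27 thousand.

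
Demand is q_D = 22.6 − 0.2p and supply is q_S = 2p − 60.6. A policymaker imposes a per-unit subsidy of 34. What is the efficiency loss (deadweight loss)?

In inverse form: demand p = 113 − 5q, supply p = 30.3 + 0.5q.
Competitive equilibrium: 113 − 5q = 30.3 + 0.5q → q* = 15.0364, p* = 37.8182.
The subsidy lowers effective supply by 34: p = 0.5q − 3.7.
New quantity: 113 − 5q = 0.5q − 3.7 → q' = 21.2182.
Overproduction Δq = 21.2182 − 15.0364 = 6.1818; wedge = subsidy = 34.
Welfare loss = ½ × 6.1818 × 34 = 105.09.

105.09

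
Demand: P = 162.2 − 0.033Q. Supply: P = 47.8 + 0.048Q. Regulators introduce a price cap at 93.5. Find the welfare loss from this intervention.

Competitive equilibrium: 162.2 − 0.033Q = 47.8 + 0.048Q → Q* = 1412.34568, P* = 115.59259.
At the ceiling P = 93.5, quantity supplied = (93.5 − 47.8)/0.048 = 952.08333.
Willingness to pay at Q' = 952.08333: 162.2 − 0.033·952.08333 = 130.78125.
ΔQ = 1412.34568 − 952.08333 = 460.26235; wedge = 130.78125 − 93.5 = 37.28125.
DWL = ½ × 460.26235 × 37.28125 = 8579.58.

8579.58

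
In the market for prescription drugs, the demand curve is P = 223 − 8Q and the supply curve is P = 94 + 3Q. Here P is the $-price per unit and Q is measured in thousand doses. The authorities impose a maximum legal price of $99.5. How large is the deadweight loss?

Competitive equilibrium: 223 − 8Q = 94 + 3Q → Q* = 11.7273, P* = 129.1818.
At the ceiling P = 99.5, quantity supplied = (99.5 − 94)/3 = 1.8333.
Willingness to pay at Q' = 1.8333: 223 − 8·1.8333 = 208.3336.
ΔQ = 11.7273 − 1.8333 = 9.894; wedge = 208.3336 − 99.5 = 108.8336.
Welfare loss = ½ × 9.894 × 108.8336 = $538.40 thousand.

$538.40 thousand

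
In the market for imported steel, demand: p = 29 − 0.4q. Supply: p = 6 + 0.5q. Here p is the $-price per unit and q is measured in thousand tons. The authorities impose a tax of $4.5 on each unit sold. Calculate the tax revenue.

Competitive equilibrium: 29 − 0.4q = 6 + 0.5q → q* = 25.5556, p* = 18.7778.
With the tax, the buyer price exceeds the seller price by 4.5: (29 − 0.4q) − (6 + 0.5q) = 4.5 → q' = 20.5556.
Tax revenue = 4.5 × 20.5556 = $92.50 thousand.

$92.50 thousand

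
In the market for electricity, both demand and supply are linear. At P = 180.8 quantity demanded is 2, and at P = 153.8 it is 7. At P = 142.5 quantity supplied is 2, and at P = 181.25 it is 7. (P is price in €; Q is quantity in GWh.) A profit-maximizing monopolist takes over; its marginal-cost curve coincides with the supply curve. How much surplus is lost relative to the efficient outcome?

Demand slope = (153.8 − 180.8)/(7 − 2) = −5.4, so P = 191.6 − 5.4Q.
Supply slope = (181.25 − 142.5)/(7 − 2) = 7.75, so P = 127 + 7.75Q.
Competitive equilibrium: 191.6 − 5.4Q = 127 + 7.75Q → Q* = 4.9125, P* = 165.0722.
Marginal revenue: MR = 191.6 − 10.8Q. Set MR = MC: 191.6 − 10.8Q = 127 + 7.75Q → Q_m = 3.4825.
Price P_m = 191.6 − 5.4·3.4825 = 172.7945; MC(Q_m) = 127 + 7.75·3.4825 = 153.9894.
Competitive Q* = 4.9125, so ΔQ = 1.43; wedge = 172.7945 − 153.9894 = 18.8051.
Deadweight loss = ½ × 1.43 × 18.8051 = €13.45.

€13.45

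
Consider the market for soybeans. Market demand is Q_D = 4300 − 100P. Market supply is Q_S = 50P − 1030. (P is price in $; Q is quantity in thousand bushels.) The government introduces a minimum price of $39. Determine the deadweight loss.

$1802.67 thousand

In inverse form: demand P = 43 − 0.01Q, supply P = 20.6 + 0.02Q.
Competitive equilibrium: 43 − 0.01Q = 20.6 + 0.02Q → Q* = 746.6667, P* = 35.5333.
At the floor P = 39, quantity demanded = (43 − 39)/0.01 = 400.
Sellers' marginal cost at Q' = 400: 20.6 + 0.02·400 = 28.6.
ΔQ = 746.6667 − 400 = 346.6667; wedge = 39 − 28.6 = 10.4.
DWL = ½ × 346.6667 × 10.4 = $1802.67 thousand.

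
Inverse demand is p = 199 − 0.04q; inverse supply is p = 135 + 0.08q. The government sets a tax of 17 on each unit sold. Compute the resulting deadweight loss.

Competitive equilibrium: 199 − 0.04q = 135 + 0.08q → q* = 533.3333, p* = 177.6667.
With the tax, the buyer price exceeds the seller price by 17: (199 − 0.04q) − (135 + 0.08q) = 17 → q' = 391.6667.
Δq = 533.3333 − 391.6667 = 141.6666; the wedge equals the tax, 17.
DWL = ½ × 141.6666 × 17 = 1204.17.

1204.17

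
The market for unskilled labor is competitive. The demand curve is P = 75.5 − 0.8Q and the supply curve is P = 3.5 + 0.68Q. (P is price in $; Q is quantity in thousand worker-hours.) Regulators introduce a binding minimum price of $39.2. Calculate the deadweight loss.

Competitive equilibrium: 75.5 − 0.8Q = 3.5 + 0.68Q → Q* = 48.6486, P* = 36.5811.
At the floor P = 39.2, quantity demanded = (75.5 − 39.2)/0.8 = 45.375.
Sellers' marginal cost at Q' = 45.375: 3.5 + 0.68·45.375 = 34.355.
ΔQ = 48.6486 − 45.375 = 3.2736; wedge = 39.2 − 34.355 = 4.845.
Deadweight loss = ½ × 3.2736 × 4.845 = $7.93 thousand.

$7.93 thousand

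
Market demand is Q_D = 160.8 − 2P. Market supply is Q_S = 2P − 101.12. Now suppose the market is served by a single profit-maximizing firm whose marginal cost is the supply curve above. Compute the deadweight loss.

In inverse form: demand P = 80.4 − 0.5Q, supply P = 50.56 + 0.5Q.
Competitive equilibrium: 80.4 − 0.5Q = 50.56 + 0.5Q → Q* = 29.84, P* = 65.48.
Marginal revenue: MR = 80.4 − Q. Set MR = MC: 80.4 − Q = 50.56 + 0.5Q → Q_m = 19.8933.
Price P_m = 80.4 − 0.5·19.8933 = 70.4534; MC(Q_m) = 50.56 + 0.5·19.8933 = 60.5067.
Competitive Q* = 29.84, so ΔQ = 9.9467; wedge = 70.4534 − 60.5067 = 9.9467.
Deadweight loss = ½ × 9.9467 × 9.9467 = 49.47.

49.47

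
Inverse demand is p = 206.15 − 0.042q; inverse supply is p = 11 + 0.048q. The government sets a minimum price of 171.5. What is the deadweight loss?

Competitive equilibrium: 206.15 − 0.042q = 11 + 0.048q → q* = 2168.3333, p* = 115.08.
At the floor p = 171.5, quantity demanded = (206.15 − 171.5)/0.042 = 825.
Sellers' marginal cost at q' = 825: 11 + 0.048·825 = 50.6.
Δq = 2168.3333 − 825 = 1343.3333; wedge = 171.5 − 50.6 = 120.9.
Welfare loss = ½ × 1343.3333 × 120.9 = 81204.50.

81204.50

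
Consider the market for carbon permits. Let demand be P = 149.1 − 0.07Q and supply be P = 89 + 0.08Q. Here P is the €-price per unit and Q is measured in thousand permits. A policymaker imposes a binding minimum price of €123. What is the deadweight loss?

€58 thousand

Competitive equilibrium: 149.1 − 0.07Q = 89 + 0.08Q → Q* = 400.6667, P* = 121.0533.
At the floor P = 123, quantity demanded = (149.1 − 123)/0.07 = 372.8571.
Sellers' marginal cost at Q' = 372.8571: 89 + 0.08·372.8571 = 118.8286.
ΔQ = 400.6667 − 372.8571 = 27.8096; wedge = 123 − 118.8286 = 4.1714.
Deadweight loss = ½ × 27.8096 × 4.1714 = €58 thousand.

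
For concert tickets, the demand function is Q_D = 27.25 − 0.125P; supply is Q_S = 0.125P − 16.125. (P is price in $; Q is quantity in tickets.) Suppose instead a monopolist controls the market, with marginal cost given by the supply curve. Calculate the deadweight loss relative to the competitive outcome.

In inverse form: demand P = 218 − 8Q, supply P = 129 + 8Q.
Competitive equilibrium: 218 − 8Q = 129 + 8Q → Q* = 5.5625, P* = 173.5.
Marginal revenue: MR = 218 − 16Q. Set MR = MC: 218 − 16Q = 129 + 8Q → Q_m = 3.7083.
Price P_m = 218 − 8·3.7083 = 188.3336; MC(Q_m) = 129 + 8·3.7083 = 158.6664.
Competitive Q* = 5.5625, so ΔQ = 1.8542; wedge = 188.3336 − 158.6664 = 29.6672.
Deadweight loss = ½ × 1.8542 × 29.6672 = $27.50.

$27.50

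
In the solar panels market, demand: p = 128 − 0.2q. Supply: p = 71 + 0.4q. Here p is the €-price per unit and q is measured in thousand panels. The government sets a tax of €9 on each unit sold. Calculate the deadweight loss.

Competitive equilibrium: 128 − 0.2q = 71 + 0.4q → q* = 95, p* = 109.
With the tax, the buyer price exceeds the seller price by 9: (128 − 0.2q) − (71 + 0.4q) = 9 → q' = 80.
Δq = 95 − 80 = 15; the wedge equals the tax, 9.
DWL = ½ × 15 × 9 = €67.50 thousand.

€67.50 thousand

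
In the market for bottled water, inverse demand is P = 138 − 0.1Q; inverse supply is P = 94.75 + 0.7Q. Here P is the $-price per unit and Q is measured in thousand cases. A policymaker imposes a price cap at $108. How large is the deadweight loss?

Competitive equilibrium: 138 − 0.1Q = 94.75 + 0.7Q → Q* = 54.0625, P* = 132.5938.
At the ceiling P = 108, quantity supplied = (108 − 94.75)/0.7 = 18.9286.
Willingness to pay at Q' = 18.9286: 138 − 0.1·18.9286 = 136.1071.
ΔQ = 54.0625 − 18.9286 = 35.1339; wedge = 136.1071 − 108 = 28.1071.
DWL = ½ × 35.1339 × 28.1071 = $493.76 thousand.

$493.76 thousand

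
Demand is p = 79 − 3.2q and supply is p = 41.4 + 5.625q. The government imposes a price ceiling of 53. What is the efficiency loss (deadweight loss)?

Competitive equilibrium: 79 − 3.2q = 41.4 + 5.625q → q* = 4.2606, p* = 65.366.
At the ceiling p = 53, quantity supplied = (53 − 41.4)/5.625 = 2.0622.
Willingness to pay at q' = 2.0622: 79 − 3.2·2.0622 = 72.401.
Δq = 4.2606 − 2.0622 = 2.1984; wedge = 72.401 − 53 = 19.401.
The triangle = ½ × 2.1984 × 19.401 = 21.33.

21.33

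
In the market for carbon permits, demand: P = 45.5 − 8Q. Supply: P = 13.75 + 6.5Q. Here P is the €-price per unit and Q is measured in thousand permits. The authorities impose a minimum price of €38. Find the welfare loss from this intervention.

€11.37 thousand

Competitive equilibrium: 45.5 − 8Q = 13.75 + 6.5Q → Q* = 2.1897, P* = 27.9828.
At the floor P = 38, quantity demanded = (45.5 − 38)/8 = 0.9375.
Sellers' marginal cost at Q' = 0.9375: 13.75 + 6.5·0.9375 = 19.8438.
ΔQ = 2.1897 − 0.9375 = 1.2522; wedge = 38 − 19.8438 = 18.1562.
DWL = ½ × 1.2522 × 18.1562 = €11.37 thousand.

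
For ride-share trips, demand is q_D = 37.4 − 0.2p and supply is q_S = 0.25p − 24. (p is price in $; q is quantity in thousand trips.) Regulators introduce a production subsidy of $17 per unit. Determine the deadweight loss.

$16.06 thousand

In inverse form: demand p = 187 − 5q, supply p = 96 + 4q.
Competitive equilibrium: 187 − 5q = 96 + 4q → q* = 10.1111, p* = 136.4444.
The subsidy lowers effective supply by 17: p = 79 + 4q.
New quantity: 187 − 5q = 79 + 4q → q' = 12.
Overproduction Δq = 12 − 10.1111 = 1.8889; wedge = subsidy = 17.
The triangle = ½ × 1.8889 × 17 = $16.06 thousand.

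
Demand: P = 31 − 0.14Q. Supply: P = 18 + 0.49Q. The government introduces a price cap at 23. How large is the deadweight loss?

Competitive equilibrium: 31 − 0.14Q = 18 + 0.49Q → Q* = 20.6349, P* = 28.1111.
At the ceiling P = 23, quantity supplied = (23 − 18)/0.49 = 10.2041.
Willingness to pay at Q' = 10.2041: 31 − 0.14·10.2041 = 29.5714.
ΔQ = 20.6349 − 10.2041 = 10.4308; wedge = 29.5714 − 23 = 6.5714.
The triangle = ½ × 10.4308 × 6.5714 = 34.27.

34.27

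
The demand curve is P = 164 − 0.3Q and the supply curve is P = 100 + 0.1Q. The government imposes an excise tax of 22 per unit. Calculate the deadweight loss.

Competitive equilibrium: 164 − 0.3Q = 100 + 0.1Q → Q* = 160, P* = 116.
With the tax, the buyer price exceeds the seller price by 22: (164 − 0.3Q) − (100 + 0.1Q) = 22 → Q' = 105.
ΔQ = 160 − 105 = 55; the wedge equals the tax, 22.
Deadweight loss = ½ × 55 × 22 = 605.

605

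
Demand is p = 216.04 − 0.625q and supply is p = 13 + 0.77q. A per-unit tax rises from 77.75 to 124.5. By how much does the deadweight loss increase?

3388.96

Competitive equilibrium: 216.04 − 0.625q = 13 + 0.77q → q* = 145.5484, p* = 125.0723.
For a per-unit tax t: Δq = t/1.395, so DWL = ½·t·(t/1.395) = t²/2.79.
At t = 77.75: DWL = 2166.689. At t = 124.5: DWL = 5555.645.
Increase = 5555.645 − 2166.689 = 3388.96.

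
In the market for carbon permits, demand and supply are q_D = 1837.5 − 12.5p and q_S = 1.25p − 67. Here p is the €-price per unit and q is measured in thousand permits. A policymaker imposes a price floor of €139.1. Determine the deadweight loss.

In inverse form: demand p = 147 − 0.08q, supply p = 53.6 + 0.8q.
Competitive equilibrium: 147 − 0.08q = 53.6 + 0.8q → q* = 106.1364, p* = 138.5091.
At the floor p = 139.1, quantity demanded = (147 − 139.1)/0.08 = 98.75.
Sellers' marginal cost at q' = 98.75: 53.6 + 0.8·98.75 = 132.6.
Δq = 106.1364 − 98.75 = 7.3864; wedge = 139.1 − 132.6 = 6.5.
The triangle = ½ × 7.3864 × 6.5 = €24.01 thousand.

€24.01 thousand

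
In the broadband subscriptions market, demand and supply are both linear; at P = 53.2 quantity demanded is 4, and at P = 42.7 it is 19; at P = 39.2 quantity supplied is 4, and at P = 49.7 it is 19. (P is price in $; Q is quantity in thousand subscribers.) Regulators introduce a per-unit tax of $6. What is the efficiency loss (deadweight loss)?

Demand slope = (42.7 − 53.2)/(19 − 4) = −0.7, so P = 56 − 0.7Q.
Supply slope = (49.7 − 39.2)/(19 − 4) = 0.7, so P = 36.4 + 0.7Q.
Competitive equilibrium: 56 − 0.7Q = 36.4 + 0.7Q → Q* = 14, P* = 46.2.
With the tax, the buyer price exceeds the seller price by 6: (56 − 0.7Q) − (36.4 + 0.7Q) = 6 → Q' = 9.7143.
ΔQ = 14 − 9.7143 = 4.2857; the wedge equals the tax, 6.
The triangle = ½ × 4.2857 × 6 = $12.86 thousand.

$12.86 thousand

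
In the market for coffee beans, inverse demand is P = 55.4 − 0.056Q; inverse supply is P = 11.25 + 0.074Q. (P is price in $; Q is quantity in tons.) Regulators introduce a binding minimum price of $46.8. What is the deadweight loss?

$2249.80

Competitive equilibrium: 55.4 − 0.056Q = 11.25 + 0.074Q → Q* = 339.6154, P* = 36.3815.
At the floor P = 46.8, quantity demanded = (55.4 − 46.8)/0.056 = 153.5714.
Sellers' marginal cost at Q' = 153.5714: 11.25 + 0.074·153.5714 = 22.6143.
ΔQ = 339.6154 − 153.5714 = 186.044; wedge = 46.8 − 22.6143 = 24.1857.
DWL = ½ × 186.044 × 24.1857 = $2249.80.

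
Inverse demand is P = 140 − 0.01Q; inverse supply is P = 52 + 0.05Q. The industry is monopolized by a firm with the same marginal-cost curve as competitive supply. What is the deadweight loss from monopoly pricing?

1317.01

Competitive equilibrium: 140 − 0.01Q = 52 + 0.05Q → Q* = 1466.6667, P* = 125.3333.
Marginal revenue: MR = 140 − 0.02Q. Set MR = MC: 140 − 0.02Q = 52 + 0.05Q → Q_m = 1257.1429.
Price P_m = 140 − 0.01·1257.1429 = 127.4286; MC(Q_m) = 52 + 0.05·1257.1429 = 114.8571.
Competitive Q* = 1466.6667, so ΔQ = 209.5238; wedge = 127.4286 − 114.8571 = 12.5715.
DWL = ½ × 209.5238 × 12.5715 = 1317.01.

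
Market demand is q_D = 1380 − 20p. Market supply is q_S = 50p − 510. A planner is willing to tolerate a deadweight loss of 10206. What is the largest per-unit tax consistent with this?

In inverse form: demand p = 69 − 0.05q, supply p = 10.2 + 0.02q.
Competitive equilibrium: 69 − 0.05q = 10.2 + 0.02q → q* = 840, p* = 27.
A tax t gives Δq = t/0.07 and wedge t, so DWL = t²/0.14.
t²/0.14 = 10206 → t² = 1428.84 → t = 37.8.

37.8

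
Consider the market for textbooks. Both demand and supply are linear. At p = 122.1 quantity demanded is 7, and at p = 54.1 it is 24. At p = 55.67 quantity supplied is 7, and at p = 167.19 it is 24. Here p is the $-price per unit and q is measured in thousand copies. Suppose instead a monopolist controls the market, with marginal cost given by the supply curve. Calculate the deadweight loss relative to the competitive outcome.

Demand slope = (54.1 − 122.1)/(24 − 7) = −4, so p = 150.1 − 4q.
Supply slope = (167.19 − 55.67)/(24 − 7) = 6.56, so p = 9.75 + 6.56q.
Competitive equilibrium: 150.1 − 4q = 9.75 + 6.56q → q* = 13.2907, p* = 96.9371.
Marginal revenue: MR = 150.1 − 8q. Set MR = MC: 150.1 − 8q = 9.75 + 6.56q → q_m = 9.6394.
Price p_m = 150.1 − 4·9.6394 = 111.5424; MC(q_m) = 9.75 + 6.56·9.6394 = 72.9845.
Competitive q* = 13.2907, so Δq = 3.6513; wedge = 111.5424 − 72.9845 = 38.5579.
Deadweight loss = ½ × 3.6513 × 38.5579 = $70.39 thousand.

$70.39 thousand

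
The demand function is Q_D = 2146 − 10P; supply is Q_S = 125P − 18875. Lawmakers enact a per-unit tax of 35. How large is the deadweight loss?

5671.30

In inverse form: demand P = 214.6 − 0.1Q, supply P = 151 + 0.008Q.
Competitive equilibrium: 214.6 − 0.1Q = 151 + 0.008Q → Q* = 588.8889, P* = 155.7111.
With the tax, the buyer price exceeds the seller price by 35: (214.6 − 0.1Q) − (151 + 0.008Q) = 35 → Q' = 264.8148.
ΔQ = 588.8889 − 264.8148 = 324.0741; the wedge equals the tax, 35.
Deadweight loss = ½ × 324.0741 × 35 = 5671.30.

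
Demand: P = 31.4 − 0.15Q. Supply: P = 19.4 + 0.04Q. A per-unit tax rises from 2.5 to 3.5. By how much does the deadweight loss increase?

Competitive equilibrium: 31.4 − 0.15Q = 19.4 + 0.04Q → Q* = 63.1579, P* = 21.9263.
For a per-unit tax t: ΔQ = t/0.19, so DWL = ½·t·(t/0.19) = t²/0.38.
At t = 2.5: DWL = 16.447. At t = 3.5: DWL = 32.237.
Increase = 32.237 − 16.447 = 15.79.

15.79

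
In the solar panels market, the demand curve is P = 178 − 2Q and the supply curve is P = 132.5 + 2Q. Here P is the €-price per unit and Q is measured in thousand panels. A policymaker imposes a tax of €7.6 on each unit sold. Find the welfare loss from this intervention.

€7.22 thousand

Competitive equilibrium: 178 − 2Q = 132.5 + 2Q → Q* = 11.375, P* = 155.25.
With the tax, the buyer price exceeds the seller price by 7.6: (178 − 2Q) − (132.5 + 2Q) = 7.6 → Q' = 9.475.
ΔQ = 11.375 − 9.475 = 1.9; the wedge equals the tax, 7.6.
The triangle = ½ × 1.9 × 7.6 = €7.22 thousand.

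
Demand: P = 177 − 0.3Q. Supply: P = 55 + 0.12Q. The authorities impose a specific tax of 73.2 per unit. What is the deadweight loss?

6378.86

Competitive equilibrium: 177 − 0.3Q = 55 + 0.12Q → Q* = 290.4762, P* = 89.8571.
With the tax, the buyer price exceeds the seller price by 73.2: (177 − 0.3Q) − (55 + 0.12Q) = 73.2 → Q' = 116.1905.
ΔQ = 290.4762 − 116.1905 = 174.2857; the wedge equals the tax, 73.2.
DWL = ½ × 174.2857 × 73.2 = 6378.86.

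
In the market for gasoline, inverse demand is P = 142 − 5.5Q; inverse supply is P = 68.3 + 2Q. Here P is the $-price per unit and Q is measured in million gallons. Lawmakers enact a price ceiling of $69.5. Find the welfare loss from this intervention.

Competitive equilibrium: 142 − 5.5Q = 68.3 + 2Q → Q* = 9.8267, P* = 87.9533.
At the ceiling P = 69.5, quantity supplied = (69.5 − 68.3)/2 = 0.6.
Willingness to pay at Q' = 0.6: 142 − 5.5·0.6 = 138.7.
ΔQ = 9.8267 − 0.6 = 9.2267; wedge = 138.7 − 69.5 = 69.2.
The triangle = ½ × 9.2267 × 69.2 = $319.24 million.

$319.24 million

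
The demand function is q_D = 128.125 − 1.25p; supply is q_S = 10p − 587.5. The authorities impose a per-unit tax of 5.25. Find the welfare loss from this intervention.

In inverse form: demand p = 102.5 − 0.8q, supply p = 58.75 + 0.1q.
Competitive equilibrium: 102.5 − 0.8q = 58.75 + 0.1q → q* = 48.6111, p* = 63.6111.
With the tax, the buyer price exceeds the seller price by 5.25: (102.5 − 0.8q) − (58.75 + 0.1q) = 5.25 → q' = 42.7778.
Δq = 48.6111 − 42.7778 = 5.8333; the wedge equals the tax, 5.25.
The triangle = ½ × 5.8333 × 5.25 = 15.31.

15.31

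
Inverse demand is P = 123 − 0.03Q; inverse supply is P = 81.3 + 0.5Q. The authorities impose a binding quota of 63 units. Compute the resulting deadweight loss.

65.15

Competitive equilibrium: 123 − 0.03Q = 81.3 + 0.5Q → Q* = 78.6792, P* = 120.6396.
At Q = 63: demand price = 123 − 0.03·63 = 121.11; supply price = 81.3 + 0.5·63 = 112.8.
ΔQ = 78.6792 − 63 = 15.6792; wedge = 121.11 − 112.8 = 8.31.
Welfare loss = ½ × 15.6792 × 8.31 = 65.15.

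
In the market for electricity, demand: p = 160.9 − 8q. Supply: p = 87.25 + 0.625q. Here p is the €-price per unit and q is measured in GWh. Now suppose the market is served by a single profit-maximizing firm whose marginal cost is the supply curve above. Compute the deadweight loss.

Competitive equilibrium: 160.9 − 8q = 87.25 + 0.625q → q* = 8.5391, p* = 92.587.
Marginal revenue: MR = 160.9 − 16q. Set MR = MC: 160.9 − 16q = 87.25 + 0.625q → q_m = 4.4301.
Price p_m = 160.9 − 8·4.4301 = 125.4592; MC(q_m) = 87.25 + 0.625·4.4301 = 90.0188.
Competitive q* = 8.5391, so Δq = 4.109; wedge = 125.4592 − 90.0188 = 35.4404.
DWL = ½ × 4.109 × 35.4404 = €72.81.

€72.81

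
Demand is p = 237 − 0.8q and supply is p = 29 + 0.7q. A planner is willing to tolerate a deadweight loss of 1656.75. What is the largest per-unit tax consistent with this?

70.5

Competitive equilibrium: 237 − 0.8q = 29 + 0.7q → q* = 138.6667, p* = 126.0667.
A tax t gives Δq = t/1.5 and wedge t, so DWL = t²/3.
t²/3 = 1656.75 → t² = 4970.25 → t = 70.5.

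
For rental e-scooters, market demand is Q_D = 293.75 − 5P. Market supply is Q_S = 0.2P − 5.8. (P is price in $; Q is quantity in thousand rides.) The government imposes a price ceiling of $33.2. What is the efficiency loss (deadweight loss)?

In inverse form: demand P = 58.75 − 0.2Q, supply P = 29 + 5Q.
Competitive equilibrium: 58.75 − 0.2Q = 29 + 5Q → Q* = 5.7212, P* = 57.6058.
At the ceiling P = 33.2, quantity supplied = (33.2 − 29)/5 = 0.84.
Willingness to pay at Q' = 0.84: 58.75 − 0.2·0.84 = 58.582.
ΔQ = 5.7212 − 0.84 = 4.8812; wedge = 58.582 − 33.2 = 25.382.
Welfare loss = ½ × 4.8812 × 25.382 = $61.95 thousand.

$61.95 thousand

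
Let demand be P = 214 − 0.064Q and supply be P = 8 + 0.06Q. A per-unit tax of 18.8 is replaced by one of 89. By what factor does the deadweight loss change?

Competitive equilibrium: 214 − 0.064Q = 8 + 0.06Q → Q* = 1661.2903, P* = 107.6774.
For a per-unit tax t: ΔQ = t/0.124, so DWL = ½·t·(t/0.124) = t²/0.248.
At t = 18.8: DWL = 1425.161. At t = 89: DWL = 31939.516.
Ratio = (89/18.8)² = 22.411.

22.411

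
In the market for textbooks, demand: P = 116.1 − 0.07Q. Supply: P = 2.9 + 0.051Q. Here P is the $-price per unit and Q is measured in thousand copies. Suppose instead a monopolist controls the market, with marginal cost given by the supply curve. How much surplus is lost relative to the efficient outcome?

$7112.25 thousand

Competitive equilibrium: 116.1 − 0.07Q = 2.9 + 0.051Q → Q* = 935.53719, P* = 50.6124.
Marginal revenue: MR = 116.1 − 0.14Q. Set MR = MC: 116.1 − 0.14Q = 2.9 + 0.051Q → Q_m = 592.67016.
Price P_m = 116.1 − 0.07·592.67016 = 74.61309; MC(Q_m) = 2.9 + 0.051·592.67016 = 33.12618.
Competitive Q* = 935.53719, so ΔQ = 342.86703; wedge = 74.61309 − 33.12618 = 41.48691.
The triangle = ½ × 342.86703 × 41.48691 = $7112.25 thousand.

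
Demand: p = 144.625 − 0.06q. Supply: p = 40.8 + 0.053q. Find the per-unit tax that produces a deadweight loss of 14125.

Competitive equilibrium: 144.625 − 0.06q = 40.8 + 0.053q → q* = 918.8053, p* = 89.4967.
A tax t gives Δq = t/0.113 and wedge t, so DWL = t²/0.226.
t²/0.226 = 14125 → t² = 3192.25 → t = 56.5.

56.5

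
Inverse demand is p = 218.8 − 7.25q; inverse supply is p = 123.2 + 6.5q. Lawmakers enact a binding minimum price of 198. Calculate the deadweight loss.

114.66

Competitive equilibrium: 218.8 − 7.25q = 123.2 + 6.5q → q* = 6.95273, p* = 168.39273.
At the floor p = 198, quantity demanded = (218.8 − 198)/7.25 = 2.86897.
Sellers' marginal cost at q' = 2.86897: 123.2 + 6.5·2.86897 = 141.84831.
Δq = 6.95273 − 2.86897 = 4.08376; wedge = 198 − 141.84831 = 56.15169.
DWL = ½ × 4.08376 × 56.15169 = 114.66.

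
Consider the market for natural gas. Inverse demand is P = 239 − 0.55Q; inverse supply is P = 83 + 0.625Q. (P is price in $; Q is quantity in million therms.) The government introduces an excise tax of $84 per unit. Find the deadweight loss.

$3002.55 million

Competitive equilibrium: 239 − 0.55Q = 83 + 0.625Q → Q* = 132.766, P* = 165.9787.
With the tax, the buyer price exceeds the seller price by 84: (239 − 0.55Q) − (83 + 0.625Q) = 84 → Q' = 61.2766.
ΔQ = 132.766 − 61.2766 = 71.4894; the wedge equals the tax, 84.
Welfare loss = ½ × 71.4894 × 84 = $3002.55 million.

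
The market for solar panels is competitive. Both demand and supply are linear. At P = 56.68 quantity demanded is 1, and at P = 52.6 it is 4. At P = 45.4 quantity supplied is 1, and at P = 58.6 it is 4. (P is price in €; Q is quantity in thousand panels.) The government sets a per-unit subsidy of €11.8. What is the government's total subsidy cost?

Demand slope = (52.6 − 56.68)/(4 − 1) = −1.36, so P = 58.04 − 1.36Q.
Supply slope = (58.6 − 45.4)/(4 − 1) = 4.4, so P = 41 + 4.4Q.
Competitive equilibrium: 58.04 − 1.36Q = 41 + 4.4Q → Q* = 2.9583, P* = 54.0167.
The subsidy lowers effective supply by 11.8: P = 29.2 + 4.4Q.
New quantity: 58.04 − 1.36Q = 29.2 + 4.4Q → Q' = 5.0069.
Total subsidy cost = 11.8 × 5.0069 = €59.08 thousand.

€59.08 thousand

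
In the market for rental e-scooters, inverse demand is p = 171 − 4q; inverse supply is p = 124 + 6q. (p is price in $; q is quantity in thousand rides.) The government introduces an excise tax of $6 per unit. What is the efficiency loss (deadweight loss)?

$1.80 thousand

Competitive equilibrium: 171 − 4q = 124 + 6q → q* = 4.7, p* = 152.2.
With the tax, the buyer price exceeds the seller price by 6: (171 − 4q) − (124 + 6q) = 6 → q' = 4.1.
Δq = 4.7 − 4.1 = 0.6; the wedge equals the tax, 6.
DWL = ½ × 0.6 × 6 = $1.80 thousand.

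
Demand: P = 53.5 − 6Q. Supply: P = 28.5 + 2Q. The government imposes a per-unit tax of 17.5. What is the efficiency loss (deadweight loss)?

Competitive equilibrium: 53.5 − 6Q = 28.5 + 2Q → Q* = 3.125, P* = 34.75.
With the tax, the buyer price exceeds the seller price by 17.5: (53.5 − 6Q) − (28.5 + 2Q) = 17.5 → Q' = 0.9375.
ΔQ = 3.125 − 0.9375 = 2.1875; the wedge equals the tax, 17.5.
DWL = ½ × 2.1875 × 17.5 = 19.14.

19.14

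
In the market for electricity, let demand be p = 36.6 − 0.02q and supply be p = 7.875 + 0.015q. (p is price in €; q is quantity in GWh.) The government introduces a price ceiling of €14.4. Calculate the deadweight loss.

€2603.57

Competitive equilibrium: 36.6 − 0.02q = 7.875 + 0.015q → q* = 820.7143, p* = 20.1857.
At the ceiling p = 14.4, quantity supplied = (14.4 − 7.875)/0.015 = 435.
Willingness to pay at q' = 435: 36.6 − 0.02·435 = 27.9.
Δq = 820.7143 − 435 = 385.7143; wedge = 27.9 − 14.4 = 13.5.
The triangle = ½ × 385.7143 × 13.5 = €2603.57.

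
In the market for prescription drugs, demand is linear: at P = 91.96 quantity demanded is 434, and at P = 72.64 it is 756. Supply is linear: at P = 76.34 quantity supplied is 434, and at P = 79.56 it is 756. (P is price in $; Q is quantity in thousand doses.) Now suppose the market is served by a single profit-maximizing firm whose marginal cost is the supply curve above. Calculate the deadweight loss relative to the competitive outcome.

$3219.61 thousand

Demand slope = (72.64 − 91.96)/(756 − 434) = −0.06, so P = 118 − 0.06Q.
Supply slope = (79.56 − 76.34)/(756 − 434) = 0.01, so P = 72 + 0.01Q.
Competitive equilibrium: 118 − 0.06Q = 72 + 0.01Q → Q* = 657.14286, P* = 78.57143.
Marginal revenue: MR = 118 − 0.12Q. Set MR = MC: 118 − 0.12Q = 72 + 0.01Q → Q_m = 353.84615.
Price P_m = 118 − 0.06·353.84615 = 96.76923; MC(Q_m) = 72 + 0.01·353.84615 = 75.53846.
Competitive Q* = 657.14286, so ΔQ = 303.29671; wedge = 96.76923 − 75.53846 = 21.23077.
Welfare loss = ½ × 303.29671 × 21.23077 = $3219.61 thousand.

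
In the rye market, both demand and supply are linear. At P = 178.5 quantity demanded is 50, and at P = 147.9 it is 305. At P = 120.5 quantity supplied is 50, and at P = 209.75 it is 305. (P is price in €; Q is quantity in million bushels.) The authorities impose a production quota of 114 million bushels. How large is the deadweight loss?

Demand slope = (147.9 − 178.5)/(305 − 50) = −0.12, so P = 184.5 − 0.12Q.
Supply slope = (209.75 − 120.5)/(305 − 50) = 0.35, so P = 103 + 0.35Q.
Competitive equilibrium: 184.5 − 0.12Q = 103 + 0.35Q → Q* = 173.4043, P* = 163.6915.
At Q = 114: demand price = 184.5 − 0.12·114 = 170.82; supply price = 103 + 0.35·114 = 142.9.
ΔQ = 173.4043 − 114 = 59.4043; wedge = 170.82 − 142.9 = 27.92.
Welfare loss = ½ × 59.4043 × 27.92 = €829.28 million.

€829.28 million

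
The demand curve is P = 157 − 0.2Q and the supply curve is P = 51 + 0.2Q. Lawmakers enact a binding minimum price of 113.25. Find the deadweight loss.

Competitive equilibrium: 157 − 0.2Q = 51 + 0.2Q → Q* = 265, P* = 104.
At the floor P = 113.25, quantity demanded = (157 − 113.25)/0.2 = 218.75.
Sellers' marginal cost at Q' = 218.75: 51 + 0.2·218.75 = 94.75.
ΔQ = 265 − 218.75 = 46.25; wedge = 113.25 − 94.75 = 18.5.
The triangle = ½ × 46.25 × 18.5 = 427.81.

427.81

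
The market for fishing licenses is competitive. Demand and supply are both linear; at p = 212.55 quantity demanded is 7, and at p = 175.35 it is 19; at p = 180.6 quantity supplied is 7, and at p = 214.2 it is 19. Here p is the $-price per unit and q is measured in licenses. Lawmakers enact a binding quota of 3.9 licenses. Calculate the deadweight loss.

Demand slope = (175.35 − 212.55)/(19 − 7) = −3.1, so p = 234.25 − 3.1q.
Supply slope = (214.2 − 180.6)/(19 − 7) = 2.8, so p = 161 + 2.8q.
Competitive equilibrium: 234.25 − 3.1q = 161 + 2.8q → q* = 12.4153, p* = 195.7627.
At q = 3.9: demand price = 234.25 − 3.1·3.9 = 222.16; supply price = 161 + 2.8·3.9 = 171.92.
Δq = 12.4153 − 3.9 = 8.5153; wedge = 222.16 − 171.92 = 50.24.
Welfare loss = ½ × 8.5153 × 50.24 = $213.90.

$213.90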